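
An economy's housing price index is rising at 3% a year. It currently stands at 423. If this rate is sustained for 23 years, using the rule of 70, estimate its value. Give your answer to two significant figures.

It doubles every 70/3 ≈ 23.33 years, so 23 years is 0.99 doublings.
2^0.99 ≈ 1.99; 423 × 1.99 ≈ 840.

about 840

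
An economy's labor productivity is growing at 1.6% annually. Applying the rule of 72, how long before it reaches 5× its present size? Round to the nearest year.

roughly 104 years

At 1.6% it doubles every 72/1.6 ≈ 45.00 years.
Reaching 5× takes log₂(5) ≈ 2.32 doublings.
2.32 × 45.00 ≈ 104 years.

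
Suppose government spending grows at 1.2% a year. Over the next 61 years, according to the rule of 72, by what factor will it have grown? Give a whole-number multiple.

about 2 times

At 1.2% one doubling takes ≈ 60.00 years; 61 years is 1 of them, so ×2.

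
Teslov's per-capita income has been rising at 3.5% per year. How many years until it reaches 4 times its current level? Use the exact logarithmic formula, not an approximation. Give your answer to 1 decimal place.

t = ln(4) / ln(1 + 0.035) = 1.3863 / 0.034401 ≈ 40.30.

40.3 years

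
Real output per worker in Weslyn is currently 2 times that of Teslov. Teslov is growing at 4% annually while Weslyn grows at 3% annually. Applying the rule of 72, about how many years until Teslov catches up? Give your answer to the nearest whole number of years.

approximately 72 years

The growth-rate gap is 4% − 3% = 1 percentage point.
So the ratio between them halves every 72/1 ≈ 72.00 years.
A 2 times gap closes after 1 halving: 1 × 72.00 ≈ 72 years.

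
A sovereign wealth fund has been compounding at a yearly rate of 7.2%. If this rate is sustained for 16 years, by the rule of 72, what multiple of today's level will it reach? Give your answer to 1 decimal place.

roughly 3.0 times

Doubles every ≈ 10.00 years (72/7.2).
16 years is 1.60 doublings; 2^1.60 ≈ 3.0×.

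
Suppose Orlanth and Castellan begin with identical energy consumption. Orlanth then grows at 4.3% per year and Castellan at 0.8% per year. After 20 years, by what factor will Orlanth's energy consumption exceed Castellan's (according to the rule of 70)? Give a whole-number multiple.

Only the 3.5-point difference matters.
70/3.5 ≈ 20.00 years per doubling of the ratio; 20 years gives 1.00 doublings, so ≈ 2×.

roughly 2 times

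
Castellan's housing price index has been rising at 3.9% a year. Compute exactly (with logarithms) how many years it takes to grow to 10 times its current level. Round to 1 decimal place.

60.2 years

t = ln(10) / ln(1 + 0.039) = 2.3026 / 0.038259 ≈ 60.18.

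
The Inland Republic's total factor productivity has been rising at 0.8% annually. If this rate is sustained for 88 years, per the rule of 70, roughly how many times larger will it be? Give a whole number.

At 0.8% one doubling takes ≈ 87.50 years; 88 years is 1 of them, so ×2.

around 2 times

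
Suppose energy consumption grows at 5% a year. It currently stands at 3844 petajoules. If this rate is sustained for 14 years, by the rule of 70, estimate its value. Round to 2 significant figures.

≈ 7700 petajoules

It doubles every 70/5 ≈ 14.00 years, so 14 years is 1.00 doublings.
2^1.00 ≈ 2.00; 3844 × 2.00 ≈ 7700 petajoules.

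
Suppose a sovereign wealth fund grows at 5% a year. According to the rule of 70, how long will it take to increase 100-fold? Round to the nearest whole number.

roughly 93 years

At 5% it doubles every 70/5 ≈ 14.00 years.
Reaching 100× takes log₂(100) ≈ 6.64 doublings.
6.64 × 14.00 ≈ 93 years.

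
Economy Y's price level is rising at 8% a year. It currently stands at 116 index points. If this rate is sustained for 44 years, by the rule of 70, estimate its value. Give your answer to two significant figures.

about 3800 index points

Doubling time ≈ 70/8 = 8.75 years.
44 years is 44/8.75 ≈ 5.03 doublings, a factor of 2^5.03 ≈ 32.67.
116 × 32.67 ≈ 3800 index points.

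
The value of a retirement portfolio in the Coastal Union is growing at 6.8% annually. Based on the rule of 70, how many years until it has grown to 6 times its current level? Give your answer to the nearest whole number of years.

≈ 27 years

Doubling time ≈ 70/6.8 = 10.29 years.
Reaching 6× takes log₂(6) ≈ 2.58 doublings.
2.58 × 10.29 ≈ 27 years.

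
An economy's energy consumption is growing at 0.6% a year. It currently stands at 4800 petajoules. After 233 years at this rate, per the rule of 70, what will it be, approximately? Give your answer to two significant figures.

Doubling time ≈ 70/0.6 = 116.67 years.
233 years is 233/116.67 ≈ 2.00 doublings, a factor of 2^2.00 ≈ 4.00.
4800 × 4.00 ≈ 19000 petajoules.

≈ 19000 petajoules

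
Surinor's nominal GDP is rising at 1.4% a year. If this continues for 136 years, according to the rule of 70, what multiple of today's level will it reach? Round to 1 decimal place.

about 6.6 times

Doubling time ≈ 70/1.4 = 50.00 years.
136 years / 50.00 ≈ 2.72 doublings → factor 2^2.72 ≈ 6.6.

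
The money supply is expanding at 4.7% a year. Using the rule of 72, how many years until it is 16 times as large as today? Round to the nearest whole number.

around 61 years

Doubling time ≈ 72/4.7 = 15.32 years.
Getting to 16× needs 4 doublings: 4 × 15.32 ≈ 61 years.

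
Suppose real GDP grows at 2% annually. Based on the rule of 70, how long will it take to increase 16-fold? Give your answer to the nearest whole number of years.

140 years

At 2% it doubles every 70/2 ≈ 35.00 years.
16 = 2^4, so 4 doublings → 140 years.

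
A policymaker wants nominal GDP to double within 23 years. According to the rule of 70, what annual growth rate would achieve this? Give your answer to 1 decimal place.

70 / 23 ≈ 3.04, so about 3.0% a year.

≈ 3.0%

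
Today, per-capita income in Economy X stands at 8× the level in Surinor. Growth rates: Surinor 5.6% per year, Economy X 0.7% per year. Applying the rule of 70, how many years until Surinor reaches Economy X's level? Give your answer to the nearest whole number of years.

43 years

The growth-rate gap is 5.6% − 0.7% = 4.9 percentage points.
So the ratio between them halves every 70/4.9 ≈ 14.29 years.
An 8× gap closes after 3 halvings: 3 × 14.29 ≈ 43 years.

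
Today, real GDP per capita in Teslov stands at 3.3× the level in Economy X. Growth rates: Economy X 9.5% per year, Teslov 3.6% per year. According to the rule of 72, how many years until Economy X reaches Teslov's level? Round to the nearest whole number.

What matters is the difference: 5.9 pp.
Rule of 72 on the gap: the ratio halves every 72/5.9 ≈ 12.20 years.
A 3.3× gap takes log₂(3.3) ≈ 1.72 halvings to close: 1.72 × 12.20 ≈ 21 years.

about 21 years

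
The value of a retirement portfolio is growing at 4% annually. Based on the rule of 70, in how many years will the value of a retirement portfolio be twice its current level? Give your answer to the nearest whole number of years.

roughly 18 years

70/4 ≈ 17.50, so it doubles roughly every 18 years.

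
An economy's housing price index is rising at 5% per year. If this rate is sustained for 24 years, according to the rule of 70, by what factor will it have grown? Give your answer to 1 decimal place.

3.3 times

Doubling time ≈ 70/5 = 14.00 years.
24 years / 14.00 ≈ 1.71 doublings → factor 2^1.71 ≈ 3.3.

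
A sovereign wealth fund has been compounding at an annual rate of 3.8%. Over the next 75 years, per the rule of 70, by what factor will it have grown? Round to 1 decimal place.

roughly 16.8 times

Doubles every ≈ 18.42 years (70/3.8).
75 years is 4.07 doublings; 2^4.07 ≈ 16.8×.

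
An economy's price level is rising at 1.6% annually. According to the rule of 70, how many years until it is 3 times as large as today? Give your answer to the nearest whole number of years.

At 1.6% it doubles every 70/1.6 ≈ 43.75 years.
3× is log₂ 3 ≈ 1.58 doublings, so ≈ 1.58 × 43.75 = 69 years.

roughly 69 years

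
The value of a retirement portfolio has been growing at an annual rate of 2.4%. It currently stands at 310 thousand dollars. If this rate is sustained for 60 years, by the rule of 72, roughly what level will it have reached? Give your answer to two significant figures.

about 1200 thousand dollars

Doubling time ≈ 72/2.4 = 30.00 years.
60 years is 60/30.00 ≈ 2.00 doublings, a factor of 2^2.00 ≈ 4.00.
310 × 4.00 ≈ 1200 thousand dollars.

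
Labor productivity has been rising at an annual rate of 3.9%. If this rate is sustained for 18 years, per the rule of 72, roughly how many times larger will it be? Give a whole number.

72/3.9 ≈ 18.46 years per doubling.
18 years fits 1 doubling: 2^1 = 2.

about 2 times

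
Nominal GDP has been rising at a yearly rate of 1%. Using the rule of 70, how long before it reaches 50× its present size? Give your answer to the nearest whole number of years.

Doubling time ≈ 70/1 = 70.00 years.
50× is log₂ 50 ≈ 5.64 doublings, so ≈ 5.64 × 70.00 = 395 years.

roughly 395 years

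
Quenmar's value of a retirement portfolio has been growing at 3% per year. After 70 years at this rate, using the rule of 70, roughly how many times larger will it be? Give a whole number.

about 8 times

70/3 ≈ 23.33 years per doubling.
70 years fits 3 doublings: 2^3 = 8.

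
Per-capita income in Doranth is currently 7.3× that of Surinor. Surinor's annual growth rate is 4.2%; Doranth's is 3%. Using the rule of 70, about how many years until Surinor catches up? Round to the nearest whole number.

roughly 167 years

What matters is the difference: 1.2 pp.
Rule of 70 on the gap: the ratio halves every 70/1.2 ≈ 58.33 years.
A 7.3× gap takes log₂(7.3) ≈ 2.87 halvings to close: 2.87 × 58.33 ≈ 167 years.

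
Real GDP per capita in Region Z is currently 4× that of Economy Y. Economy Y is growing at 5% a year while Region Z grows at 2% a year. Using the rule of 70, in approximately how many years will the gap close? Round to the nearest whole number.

≈ 47 years

The growth-rate gap is 5% − 2% = 3 percentage points.
So the ratio between them halves every 70/3 ≈ 23.33 years.
A 4× gap closes after 2 halvings: 2 × 23.33 ≈ 47 years.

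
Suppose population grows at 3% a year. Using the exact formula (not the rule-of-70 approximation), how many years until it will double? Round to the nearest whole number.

23 years

t = ln(2) / ln(1 + 0.03) = 0.6931 / 0.029559 ≈ 23.45.
≈ 23 years.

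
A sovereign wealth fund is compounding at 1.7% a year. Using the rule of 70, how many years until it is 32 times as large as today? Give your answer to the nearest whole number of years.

roughly 206 years

At 1.7% it doubles every 70/1.7 ≈ 41.18 years.
32× is 5 doublings, so 5 × 41.18 ≈ 206 years.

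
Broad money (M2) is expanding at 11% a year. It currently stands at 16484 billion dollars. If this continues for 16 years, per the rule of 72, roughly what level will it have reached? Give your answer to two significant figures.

Doubling time ≈ 72/11 = 6.55 years.
16 years is 16/6.55 ≈ 2.44 doublings, a factor of 2^2.44 ≈ 5.43.
16484 × 5.43 ≈ 90000 billion dollars.

around 90000 billion dollars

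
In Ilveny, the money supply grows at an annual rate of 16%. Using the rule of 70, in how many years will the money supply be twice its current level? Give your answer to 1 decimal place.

approximately 4.4 years

At 16%, doubling takes about 70/16 = 4.38 years.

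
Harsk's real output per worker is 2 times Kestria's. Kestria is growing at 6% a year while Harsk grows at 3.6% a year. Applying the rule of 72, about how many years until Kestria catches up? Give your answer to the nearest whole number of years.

Kestria gains on Harsk at 6% − 3.6% = 2.4 points a year.
At that relative rate the gap halves every 72/2.4 ≈ 30.00 years.
A 2 times gap closes after 1 halving: 1 × 30.00 ≈ 30 years.

≈ 30 years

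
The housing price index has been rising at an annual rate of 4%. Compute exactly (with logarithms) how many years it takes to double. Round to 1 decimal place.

17.7 years

t = ln(2) / ln(1 + 0.04) = 0.6931 / 0.039221 ≈ 17.67.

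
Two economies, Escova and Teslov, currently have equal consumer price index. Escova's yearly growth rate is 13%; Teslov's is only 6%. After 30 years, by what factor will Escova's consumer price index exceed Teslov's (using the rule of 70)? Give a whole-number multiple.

Rate gap = 13% − 6% = 7 points.
The ratio doubles every 70/7 ≈ 10.00 years.
30/10.00 ≈ 3.00 doublings → ratio ≈ 2^3.00 ≈ 8.

approximately 8 times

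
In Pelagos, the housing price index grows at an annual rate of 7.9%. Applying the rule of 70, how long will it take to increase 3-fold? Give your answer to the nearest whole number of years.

One doubling takes 70/7.9 = 8.86 years.
Reaching 3× takes log₂(3) ≈ 1.58 doublings.
1.58 × 8.86 ≈ 14 years.

approximately 14 years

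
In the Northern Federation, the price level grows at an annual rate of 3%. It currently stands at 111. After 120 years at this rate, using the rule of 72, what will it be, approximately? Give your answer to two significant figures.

It doubles every 72/3 ≈ 24.00 years, so 120 years is 5.00 doublings.
2^5.00 ≈ 32.00; 111 × 32.00 ≈ 3600.

about 3600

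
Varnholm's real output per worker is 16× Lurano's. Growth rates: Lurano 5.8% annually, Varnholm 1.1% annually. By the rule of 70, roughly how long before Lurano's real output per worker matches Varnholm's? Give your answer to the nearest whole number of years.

around 60 years

What matters is the difference: 4.7 pp.
Rule of 70 on the gap: the ratio halves every 70/4.7 ≈ 14.89 years.
A 16× gap closes after 4 halvings: 4 × 14.89 ≈ 60 years.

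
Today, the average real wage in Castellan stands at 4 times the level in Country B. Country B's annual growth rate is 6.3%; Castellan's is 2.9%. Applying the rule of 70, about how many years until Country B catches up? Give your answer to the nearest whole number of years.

The growth-rate gap is 6.3% − 2.9% = 3.4 percentage points.
So the ratio between them halves every 70/3.4 ≈ 20.59 years.
A 4 times gap closes after 2 halvings: 2 × 20.59 ≈ 41 years.

around 41 years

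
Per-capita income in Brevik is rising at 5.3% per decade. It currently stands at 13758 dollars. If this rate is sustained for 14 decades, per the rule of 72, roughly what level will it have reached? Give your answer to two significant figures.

Doubling time ≈ 72/5.3 = 13.58 decades.
14 decades is 14/13.58 ≈ 1.03 doublings, a factor of 2^1.03 ≈ 2.04.
13758 × 2.04 ≈ 28000 dollars.

about 28000 dollars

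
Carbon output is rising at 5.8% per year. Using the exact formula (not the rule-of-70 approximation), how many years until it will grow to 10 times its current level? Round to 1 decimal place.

t = ln(10) / ln(1 + 0.058) = 2.3026 / 0.056380 ≈ 40.84.

40.8 years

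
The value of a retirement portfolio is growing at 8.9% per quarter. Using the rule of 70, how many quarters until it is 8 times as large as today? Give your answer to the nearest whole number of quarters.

One doubling takes 70/8.9 = 7.87 quarters.
Getting to 8× needs 3 doublings: 3 × 7.87 ≈ 24 quarters.

approximately 24 quarters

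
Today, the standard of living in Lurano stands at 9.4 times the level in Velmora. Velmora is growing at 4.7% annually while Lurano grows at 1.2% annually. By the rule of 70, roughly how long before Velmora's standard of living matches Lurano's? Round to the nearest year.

about 65 years

What matters is the difference: 3.5 pp.
Rule of 70 on the gap: the ratio halves every 70/3.5 ≈ 20.00 years.
A 9.4 times gap takes log₂(9.4) ≈ 3.23 halvings to close: 3.23 × 20.00 ≈ 65 years.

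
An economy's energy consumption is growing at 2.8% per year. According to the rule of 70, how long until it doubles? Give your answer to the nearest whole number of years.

around 25 years

At 2.8%, doubling takes about 70/2.8 = 25.00 years.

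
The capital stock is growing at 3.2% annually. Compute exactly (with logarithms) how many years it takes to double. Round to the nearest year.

t = ln(2) / ln(1 + 0.032) = 0.6931 / 0.031499 ≈ 22.00.
≈ 22 years.

22 years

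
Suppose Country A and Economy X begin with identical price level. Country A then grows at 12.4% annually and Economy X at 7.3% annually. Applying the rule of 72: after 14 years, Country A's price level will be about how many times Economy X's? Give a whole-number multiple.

Rate gap = 12.4% − 7.3% = 5.1 points.
The ratio doubles every 72/5.1 ≈ 14.12 years.
14/14.12 ≈ 0.99 doublings → ratio ≈ 2^0.99 ≈ 2.

around 2 times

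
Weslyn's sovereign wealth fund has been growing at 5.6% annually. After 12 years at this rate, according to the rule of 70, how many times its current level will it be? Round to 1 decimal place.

around 1.9 times

Doubling time ≈ 70/5.6 = 12.50 years.
12 years / 12.50 ≈ 0.96 doublings → factor 2^0.96 ≈ 1.9.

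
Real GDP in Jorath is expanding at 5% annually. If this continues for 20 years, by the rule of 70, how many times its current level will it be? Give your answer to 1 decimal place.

Doubles every ≈ 14.00 years (70/5).
20 years is 1.43 doublings; 2^1.43 ≈ 2.7×.

2.7 times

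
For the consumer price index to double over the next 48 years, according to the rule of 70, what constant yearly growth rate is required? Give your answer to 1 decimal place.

70 / 48 ≈ 1.46, so about 1.5% per year.

1.5%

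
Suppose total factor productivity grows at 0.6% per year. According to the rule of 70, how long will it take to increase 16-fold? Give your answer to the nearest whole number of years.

≈ 467 years

One doubling takes 70/0.6 = 116.67 years.
16 = 2^4, so 4 doublings → 467 years.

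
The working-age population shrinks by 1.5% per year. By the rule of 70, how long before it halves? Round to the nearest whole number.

Falling at 1.5%, it halves about every 70/1.5 = 46.67 years.

about 47 years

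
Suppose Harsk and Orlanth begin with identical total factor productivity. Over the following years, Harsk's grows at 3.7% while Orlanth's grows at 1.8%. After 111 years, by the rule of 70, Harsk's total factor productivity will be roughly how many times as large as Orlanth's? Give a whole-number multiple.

Harsk pulls ahead at 1.9 pp per year, so the ratio doubles every 70/1.9 ≈ 36.84 years.
In 111 years that's 3.01 doublings: 2^3.01 ≈ 8.

around 8 times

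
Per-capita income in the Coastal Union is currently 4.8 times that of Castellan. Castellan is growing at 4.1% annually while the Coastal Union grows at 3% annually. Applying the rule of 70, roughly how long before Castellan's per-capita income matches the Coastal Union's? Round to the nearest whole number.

What matters is the difference: 1.1 pp.
Rule of 70 on the gap: the ratio halves every 70/1.1 ≈ 63.64 years.
A 4.8 times gap takes log₂(4.8) ≈ 2.26 halvings to close: 2.26 × 63.64 ≈ 144 years.

about 144 years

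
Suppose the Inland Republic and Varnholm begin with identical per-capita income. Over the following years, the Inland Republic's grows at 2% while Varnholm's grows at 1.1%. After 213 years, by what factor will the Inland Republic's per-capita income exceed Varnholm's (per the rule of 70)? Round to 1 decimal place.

approximately 6.7 times

Only the 0.9-point difference matters.
70/0.9 ≈ 77.78 years per doubling of the ratio; 213 years gives 2.74 doublings, so ≈ 6.7×.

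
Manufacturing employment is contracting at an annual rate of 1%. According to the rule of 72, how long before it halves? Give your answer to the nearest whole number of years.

around 72 years

The rule works in reverse for decay: 72/1 ≈ 72.00 years to halve.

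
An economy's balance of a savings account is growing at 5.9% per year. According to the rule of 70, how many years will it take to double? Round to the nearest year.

roughly 12 years

Doubling time ≈ 70 / 5.9 = 11.86 years.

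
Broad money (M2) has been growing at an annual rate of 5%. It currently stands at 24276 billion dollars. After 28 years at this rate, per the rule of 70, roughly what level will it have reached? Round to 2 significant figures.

≈ 97000 billion dollars

It doubles every 70/5 ≈ 14.00 years, so 28 years is 2.00 doublings.
2^2.00 ≈ 4.00; 24276 × 4.00 ≈ 97000 billion dollars.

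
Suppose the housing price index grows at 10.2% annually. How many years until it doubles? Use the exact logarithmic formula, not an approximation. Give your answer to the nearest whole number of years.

t = ln(2) / ln(1 + 0.102) = 0.6931 / 0.097127 ≈ 7.14.
≈ 7 years.

7 years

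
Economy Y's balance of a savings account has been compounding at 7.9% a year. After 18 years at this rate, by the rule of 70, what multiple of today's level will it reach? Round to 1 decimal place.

Doubling time ≈ 70/7.9 = 8.86 years.
18 years / 8.86 ≈ 2.03 doublings → factor 2^2.03 ≈ 4.1.

roughly 4.1 times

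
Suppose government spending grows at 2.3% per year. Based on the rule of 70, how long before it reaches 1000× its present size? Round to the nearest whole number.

roughly 303 years

Doubling time ≈ 70/2.3 = 30.43 years.
Reaching 1000× takes log₂(1000) ≈ 9.97 doublings.
9.97 × 30.43 ≈ 303 years.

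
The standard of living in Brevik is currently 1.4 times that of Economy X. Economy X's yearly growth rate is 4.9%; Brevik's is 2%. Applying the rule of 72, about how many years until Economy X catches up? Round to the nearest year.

around 12 years

Economy X gains on Brevik at 4.9% − 2% = 2.9 points a year.
At that relative rate the gap halves every 72/2.9 ≈ 24.83 years.
A 1.4 times gap takes log₂(1.4) ≈ 0.49 halvings to close: 0.49 × 24.83 ≈ 12 years.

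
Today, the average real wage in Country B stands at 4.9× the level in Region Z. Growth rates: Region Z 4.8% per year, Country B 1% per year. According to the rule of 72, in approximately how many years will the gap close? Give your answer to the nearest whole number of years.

What matters is the difference: 3.8 pp.
Rule of 72 on the gap: the ratio halves every 72/3.8 ≈ 18.95 years.
A 4.9× gap takes log₂(4.9) ≈ 2.29 halvings to close: 2.29 × 18.95 ≈ 43 years.

around 43 years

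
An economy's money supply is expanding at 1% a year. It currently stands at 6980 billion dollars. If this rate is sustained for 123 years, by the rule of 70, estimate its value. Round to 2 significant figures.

Doubling time ≈ 70/1 = 70.00 years.
123 years is 123/70.00 ≈ 1.76 doublings, a factor of 2^1.76 ≈ 3.39.
6980 × 3.39 ≈ 24000 billion dollars.

≈ 24000 billion dollars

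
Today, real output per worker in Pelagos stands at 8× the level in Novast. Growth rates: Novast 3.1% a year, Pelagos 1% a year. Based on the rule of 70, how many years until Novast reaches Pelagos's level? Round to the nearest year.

about 100 years

The growth-rate gap is 3.1% − 1% = 2.1 percentage points.
So the ratio between them halves every 70/2.1 ≈ 33.33 years.
An 8× gap closes after 3 halvings: 3 × 33.33 ≈ 100 years.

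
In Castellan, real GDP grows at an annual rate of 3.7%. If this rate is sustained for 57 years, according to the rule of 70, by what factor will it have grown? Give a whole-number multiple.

At 3.7% one doubling takes ≈ 18.92 years; 57 years is 3 of them, so ×8.

around 8 times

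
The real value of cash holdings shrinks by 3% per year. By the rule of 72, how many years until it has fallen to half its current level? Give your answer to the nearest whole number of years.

about 24 years

Falling at 3%, it halves about every 72/3 = 24.00 years.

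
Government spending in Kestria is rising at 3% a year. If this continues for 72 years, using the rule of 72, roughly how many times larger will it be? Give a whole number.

Doubling time ≈ 72/3 = 24.00 years.
72/24.00 ≈ 3 doublings, so about 2^3 = 8×.

approximately 8 times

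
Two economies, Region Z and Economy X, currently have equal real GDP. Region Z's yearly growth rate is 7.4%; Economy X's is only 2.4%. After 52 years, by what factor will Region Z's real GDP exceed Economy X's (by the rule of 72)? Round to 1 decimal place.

Region Z pulls ahead at 5 pp per year, so the ratio doubles every 72/5 ≈ 14.40 years.
In 52 years that's 3.61 doublings: 2^3.61 ≈ 12.2.

approximately 12.2 times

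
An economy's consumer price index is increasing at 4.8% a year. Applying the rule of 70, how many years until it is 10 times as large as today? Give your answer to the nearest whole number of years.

One doubling takes 70/4.8 = 14.58 years.
10× is log₂ 10 ≈ 3.32 doublings, so ≈ 3.32 × 14.58 = 48 years.

about 48 years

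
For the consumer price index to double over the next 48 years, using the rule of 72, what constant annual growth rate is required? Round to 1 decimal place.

around 1.5%

72 / 48 ≈ 1.50, so about 1.5% annually.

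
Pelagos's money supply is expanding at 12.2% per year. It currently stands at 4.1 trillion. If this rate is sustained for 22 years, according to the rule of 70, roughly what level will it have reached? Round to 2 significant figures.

It doubles every 70/12.2 ≈ 5.74 years, so 22 years is 3.83 doublings.
2^3.83 ≈ 14.22; 4.1 × 14.22 ≈ 58 trillion.

about 58 trillion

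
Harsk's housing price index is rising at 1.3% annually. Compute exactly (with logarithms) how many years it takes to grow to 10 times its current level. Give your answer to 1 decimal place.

178.3 years

t = ln(10) / ln(1 + 0.013) = 2.3026 / 0.012916 ≈ 178.28.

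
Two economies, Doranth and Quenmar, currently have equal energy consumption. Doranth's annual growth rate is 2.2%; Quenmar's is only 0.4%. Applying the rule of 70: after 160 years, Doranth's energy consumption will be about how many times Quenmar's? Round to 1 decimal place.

17.3 times

Only the 1.8-point difference matters.
70/1.8 ≈ 38.89 years per doubling of the ratio; 160 years gives 4.11 doublings, so ≈ 17.3×.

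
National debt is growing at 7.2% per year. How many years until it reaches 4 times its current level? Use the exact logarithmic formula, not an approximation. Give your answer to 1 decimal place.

t = ln(4) / ln(1 + 0.072) = 1.3863 / 0.069526 ≈ 19.94.

19.9 years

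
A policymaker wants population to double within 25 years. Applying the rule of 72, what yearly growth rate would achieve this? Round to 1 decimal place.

about 2.9% per year

72 / 25 ≈ 2.88, so about 2.9% per year.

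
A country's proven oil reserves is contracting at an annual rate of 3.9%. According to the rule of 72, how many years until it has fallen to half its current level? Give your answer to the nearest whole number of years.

around 18 years

Falling at 3.9%, it halves about every 72/3.9 = 18.46 years.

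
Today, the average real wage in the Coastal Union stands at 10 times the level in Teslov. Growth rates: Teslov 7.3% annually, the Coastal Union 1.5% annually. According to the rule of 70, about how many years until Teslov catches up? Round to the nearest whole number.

around 40 years

What matters is the difference: 5.8 pp.
Rule of 70 on the gap: the ratio halves every 70/5.8 ≈ 12.07 years.
A 10 times gap takes log₂(10) ≈ 3.32 halvings to close: 3.32 × 12.07 ≈ 40 years.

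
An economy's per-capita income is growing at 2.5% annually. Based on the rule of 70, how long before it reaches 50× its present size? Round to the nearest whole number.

about 158 years

At 2.5% it doubles every 70/2.5 ≈ 28.00 years.
50× is log₂ 50 ≈ 5.64 doublings, so ≈ 5.64 × 28.00 = 158 years.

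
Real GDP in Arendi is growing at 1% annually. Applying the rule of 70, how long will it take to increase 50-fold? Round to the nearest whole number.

Doubling time ≈ 70/1 = 70.00 years.
Reaching 50× takes log₂(50) ≈ 5.64 doublings.
5.64 × 70.00 ≈ 395 years.

around 395 years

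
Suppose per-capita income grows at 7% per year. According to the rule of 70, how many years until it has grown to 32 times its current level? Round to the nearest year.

Doubling time ≈ 70/7 = 10.00 years.
32 = 2^5, so 5 doublings → 50 years.

50 years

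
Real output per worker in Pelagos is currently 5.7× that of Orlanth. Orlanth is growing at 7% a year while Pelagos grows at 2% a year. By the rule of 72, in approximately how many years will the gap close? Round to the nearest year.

The growth-rate gap is 7% − 2% = 5 percentage points.
So the ratio between them halves every 72/5 ≈ 14.40 years.
A 5.7× gap takes log₂(5.7) ≈ 2.51 halvings to close: 2.51 × 14.40 ≈ 36 years.

≈ 36 years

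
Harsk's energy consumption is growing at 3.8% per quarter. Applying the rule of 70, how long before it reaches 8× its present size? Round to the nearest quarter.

≈ 55 quarters

One doubling takes 70/3.8 = 18.42 quarters.
8 = 2^3, so 3 doublings → 55 quarters.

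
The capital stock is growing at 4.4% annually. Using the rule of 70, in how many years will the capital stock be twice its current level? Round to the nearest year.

At 4.4%, doubling takes about 70/4.4 = 15.91 years.

≈ 16 years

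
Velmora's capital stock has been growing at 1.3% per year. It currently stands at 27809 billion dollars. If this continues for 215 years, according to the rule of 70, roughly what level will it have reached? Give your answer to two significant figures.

Doubling time ≈ 70/1.3 = 53.85 years.
215 years is 215/53.85 ≈ 3.99 doublings, a factor of 2^3.99 ≈ 15.89.
27809 × 15.89 ≈ 440000 billion dollars.

around 440000 billion dollars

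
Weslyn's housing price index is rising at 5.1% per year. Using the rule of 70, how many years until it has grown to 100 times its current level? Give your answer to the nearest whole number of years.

One doubling takes 70/5.1 = 13.73 years.
100× is log₂ 100 ≈ 6.64 doublings, so ≈ 6.64 × 13.73 = 91 years.

≈ 91 years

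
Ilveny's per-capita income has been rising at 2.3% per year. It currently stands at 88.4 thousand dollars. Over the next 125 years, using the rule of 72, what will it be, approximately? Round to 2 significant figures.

It doubles every 72/2.3 ≈ 31.30 years, so 125 years is 3.99 doublings.
2^3.99 ≈ 15.89; 88.4 × 15.89 ≈ 1400 thousand dollars.

approximately 1400 thousand dollars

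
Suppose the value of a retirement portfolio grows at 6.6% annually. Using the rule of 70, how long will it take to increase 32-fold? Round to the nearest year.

Doubling time ≈ 70/6.6 = 10.61 years.
32× is 5 doublings, so 5 × 10.61 ≈ 53 years.

≈ 53 years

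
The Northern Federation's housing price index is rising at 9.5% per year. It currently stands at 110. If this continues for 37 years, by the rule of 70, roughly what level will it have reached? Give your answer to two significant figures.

3600

Doubling time ≈ 70/9.5 = 7.37 years.
37 years is 37/7.37 ≈ 5.02 doublings, a factor of 2^5.02 ≈ 32.45.
110 × 32.45 ≈ 3600.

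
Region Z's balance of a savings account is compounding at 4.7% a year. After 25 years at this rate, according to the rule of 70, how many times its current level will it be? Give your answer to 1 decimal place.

Doubles every ≈ 14.89 years (70/4.7).
25 years is 1.68 doublings; 2^1.68 ≈ 3.2×.

approximately 3.2 times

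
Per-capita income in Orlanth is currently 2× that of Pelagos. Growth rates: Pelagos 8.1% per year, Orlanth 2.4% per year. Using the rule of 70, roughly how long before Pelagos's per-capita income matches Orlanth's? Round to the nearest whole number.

roughly 12 years

The growth-rate gap is 8.1% − 2.4% = 5.7 percentage points.
So the ratio between them halves every 70/5.7 ≈ 12.28 years.
A 2× gap closes after 1 halving: 1 × 12.28 ≈ 12 years.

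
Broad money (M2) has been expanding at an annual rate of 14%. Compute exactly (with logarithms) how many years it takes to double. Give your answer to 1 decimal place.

5.3 years

t = ln(2) / ln(1 + 0.14) = 0.6931 / 0.131028 ≈ 5.29.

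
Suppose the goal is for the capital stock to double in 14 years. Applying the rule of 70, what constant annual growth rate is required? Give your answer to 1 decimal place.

≈ 5.0% annually

70 / 14 ≈ 5.00, so about 5.0% annually.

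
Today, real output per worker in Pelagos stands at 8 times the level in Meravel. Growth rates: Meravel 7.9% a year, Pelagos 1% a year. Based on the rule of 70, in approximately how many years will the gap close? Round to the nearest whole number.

about 30 years

What matters is the difference: 6.9 pp.
Rule of 70 on the gap: the ratio halves every 70/6.9 ≈ 10.14 years.
An 8 times gap closes after 3 halvings: 3 × 10.14 ≈ 30 years.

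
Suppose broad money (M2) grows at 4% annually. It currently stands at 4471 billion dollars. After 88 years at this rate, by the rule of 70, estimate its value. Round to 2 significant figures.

Doubling time ≈ 70/4 = 17.50 years.
88 years is 88/17.50 ≈ 5.03 doublings, a factor of 2^5.03 ≈ 32.67.
4471 × 32.67 ≈ 150000 billion dollars.

≈ 150000 billion dollars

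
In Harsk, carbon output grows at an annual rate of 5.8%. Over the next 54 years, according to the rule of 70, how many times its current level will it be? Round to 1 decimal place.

Doubles every ≈ 12.07 years (70/5.8).
54 years is 4.47 doublings; 2^4.47 ≈ 22.2×.

around 22.2 times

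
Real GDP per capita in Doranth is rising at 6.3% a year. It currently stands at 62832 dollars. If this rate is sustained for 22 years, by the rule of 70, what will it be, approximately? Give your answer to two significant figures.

approximately 250000 dollars

Doubling time ≈ 70/6.3 = 11.11 years.
22 years is 22/11.11 ≈ 1.98 doublings, a factor of 2^1.98 ≈ 3.94.
62832 × 3.94 ≈ 250000 dollars.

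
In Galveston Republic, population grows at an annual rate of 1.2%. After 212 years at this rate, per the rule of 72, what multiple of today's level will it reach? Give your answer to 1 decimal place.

Doubling time ≈ 72/1.2 = 60.00 years.
212 years / 60.00 ≈ 3.53 doublings → factor 2^3.53 ≈ 11.6.

roughly 11.6 times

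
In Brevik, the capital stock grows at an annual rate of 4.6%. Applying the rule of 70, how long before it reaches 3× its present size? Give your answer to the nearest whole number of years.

At 4.6% it doubles every 70/4.6 ≈ 15.22 years.
Reaching 3× takes log₂(3) ≈ 1.58 doublings.
1.58 × 15.22 ≈ 24 years.

approximately 24 years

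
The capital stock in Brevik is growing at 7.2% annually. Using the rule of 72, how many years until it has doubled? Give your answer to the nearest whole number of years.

72/7.2 ≈ 10.00, so it doubles roughly every 10 years.

≈ 10 years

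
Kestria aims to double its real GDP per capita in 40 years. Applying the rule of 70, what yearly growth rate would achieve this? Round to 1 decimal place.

approximately 1.8%

70 / 40 ≈ 1.75, so about 1.8% per year.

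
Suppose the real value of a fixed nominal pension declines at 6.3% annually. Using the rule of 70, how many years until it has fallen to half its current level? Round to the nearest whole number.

Halving time ≈ 70 / 6.3 = 11.11 → 11 years.

approximately 11 years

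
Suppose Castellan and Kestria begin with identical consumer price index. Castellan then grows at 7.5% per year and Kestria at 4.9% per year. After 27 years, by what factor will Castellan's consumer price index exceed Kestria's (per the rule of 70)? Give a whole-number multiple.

2 times

Only the 2.6-point difference matters.
70/2.6 ≈ 26.92 years per doubling of the ratio; 27 years gives 1.00 doublings, so ≈ 2×.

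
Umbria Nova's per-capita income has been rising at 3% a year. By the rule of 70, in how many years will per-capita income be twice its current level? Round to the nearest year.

23 years

70/3 ≈ 23.33, so it doubles roughly every 23 years.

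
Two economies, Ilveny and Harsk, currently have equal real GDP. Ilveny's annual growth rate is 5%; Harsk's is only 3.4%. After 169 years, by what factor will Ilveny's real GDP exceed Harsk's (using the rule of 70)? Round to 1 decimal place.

Rate gap = 5% − 3.4% = 1.6 points.
The ratio doubles every 70/1.6 ≈ 43.75 years.
169/43.75 ≈ 3.86 doublings → ratio ≈ 2^3.86 ≈ 14.5.

≈ 14.5 times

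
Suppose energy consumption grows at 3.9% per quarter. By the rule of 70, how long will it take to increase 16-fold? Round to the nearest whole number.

One doubling takes 70/3.9 = 17.95 quarters.
16× is 4 doublings, so 4 × 17.95 ≈ 72 quarters.

roughly 72 quarters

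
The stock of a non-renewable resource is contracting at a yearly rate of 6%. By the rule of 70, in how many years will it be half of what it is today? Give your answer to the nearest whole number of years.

The rule works in reverse for decay: 70/6 ≈ 11.67 years to halve.

about 12 years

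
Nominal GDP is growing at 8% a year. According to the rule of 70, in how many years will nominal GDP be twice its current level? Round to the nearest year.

70/8 ≈ 8.75, so it doubles roughly every 9 years.

around 9 years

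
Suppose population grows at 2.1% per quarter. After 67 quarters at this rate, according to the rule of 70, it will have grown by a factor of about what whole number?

At 2.1% one doubling takes ≈ 33.33 quarters; 67 quarters is 2 of them, so ×4.

around 4 times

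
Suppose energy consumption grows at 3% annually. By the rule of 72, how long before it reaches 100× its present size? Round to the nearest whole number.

Doubling time ≈ 72/3 = 24.00 years.
100× is log₂ 100 ≈ 6.64 doublings, so ≈ 6.64 × 24.00 = 159 years.

approximately 159 years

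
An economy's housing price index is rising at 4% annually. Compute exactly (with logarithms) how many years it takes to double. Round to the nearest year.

t = ln(2) / ln(1 + 0.04) = 0.6931 / 0.039221 ≈ 17.67.
≈ 18 years.

18 years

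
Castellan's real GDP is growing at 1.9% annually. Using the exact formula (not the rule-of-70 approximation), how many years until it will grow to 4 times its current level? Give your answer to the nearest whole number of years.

74 years

t = ln(4) / ln(1 + 0.019) = 1.3863 / 0.018822 ≈ 73.65.
≈ 74 years.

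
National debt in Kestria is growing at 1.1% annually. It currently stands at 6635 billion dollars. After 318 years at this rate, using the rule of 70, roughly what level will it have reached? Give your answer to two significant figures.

roughly 210000 billion dollars

Doubling time ≈ 70/1.1 = 63.64 years.
318 years is 318/63.64 ≈ 5.00 doublings, a factor of 2^5.00 ≈ 32.00.
6635 × 32.00 ≈ 210000 billion dollars.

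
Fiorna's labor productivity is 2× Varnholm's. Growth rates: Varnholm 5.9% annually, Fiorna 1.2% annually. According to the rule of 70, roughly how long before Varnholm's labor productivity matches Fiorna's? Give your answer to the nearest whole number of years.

around 15 years

What matters is the difference: 4.7 pp.
Rule of 70 on the gap: the ratio halves every 70/4.7 ≈ 14.89 years.
A 2× gap closes after 1 halving: 1 × 14.89 ≈ 15 years.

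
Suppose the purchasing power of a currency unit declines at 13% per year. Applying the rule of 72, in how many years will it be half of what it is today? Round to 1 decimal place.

≈ 5.5 years

The rule works in reverse for decay: 72/13 ≈ 5.54 years to halve.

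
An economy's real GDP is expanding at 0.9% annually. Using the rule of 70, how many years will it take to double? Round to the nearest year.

70/0.9 ≈ 77.78, so it doubles roughly every 78 years.

78 years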